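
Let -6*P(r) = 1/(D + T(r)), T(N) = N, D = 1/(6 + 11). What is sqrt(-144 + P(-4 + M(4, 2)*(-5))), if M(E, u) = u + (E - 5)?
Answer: I*sqrt(7484727)/228 ≈ 11.999*I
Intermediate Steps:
D = 1/17 ≈ 0.058824
M(E, u) = -5 + E + u (M(E, u) = u + (-5 + E) = -5 + E + u)
P(r) = -1/(6*(1/17 + r))
sqrt(-144 + P(-4 + M(4, 2)*(-5))) = sqrt(-144 - 17/(6 + 102*(-4 + (-5 + 4 + 2)*(-5)))) = sqrt(-144 - 17/(6 + 102*(-4 + 1*(-5)))) = sqrt(-144 - 17/(6 + 102*(-4 - 5))) = sqrt(-144 - 17/(6 + 102*(-9))) = sqrt(-144 - 17/(6 - 918)) = sqrt(-144 - 17/(-912)) = sqrt(-144 - 17*(-1/912)) = sqrt(-144 + 17/912) = sqrt(-131311/912) = I*sqrt(7484727)/228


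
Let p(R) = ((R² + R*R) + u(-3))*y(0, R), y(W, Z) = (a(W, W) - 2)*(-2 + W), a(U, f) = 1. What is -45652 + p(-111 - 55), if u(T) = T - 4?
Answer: 64558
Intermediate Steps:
u(T) = -4 + T
y(W, Z) = 2 - W (y(W, Z) = (1 - 2)*(-2 + W) = -(-2 + W) = 2 - W)
p(R) = -14 + 4*R² (p(R) = ((R² + R*R) + (-4 - 3))*(2 - 1*0) = ((R² + R²) - 7)*(2 + 0) = (2*R² - 7)*2 = (-7 + 2*R²)*2 = -14 + 4*R²)
-45652 + p(-111 - 55) = -45652 + (-14 + 4*(-111 - 55)²) = -45652 + (-14 + 4*(-166)²) = -45652 + (-14 + 4*27556) = -45652 + (-14 + 110224) = -45652 + 110210 = 64558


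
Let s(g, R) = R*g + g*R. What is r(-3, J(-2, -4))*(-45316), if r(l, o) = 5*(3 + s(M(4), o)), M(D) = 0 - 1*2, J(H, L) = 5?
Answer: 3851860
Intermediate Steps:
M(D) = -2 (M(D) = 0 - 2 = -2)
s(g, R) = 2*R*g (s(g, R) = R*g + R*g = 2*R*g)
r(l, o) = 15 - 20*o (r(l, o) = 5*(3 + 2*o*(-2)) = 5*(3 - 4*o) = 15 - 20*o)
r(-3, J(-2, -4))*(-45316) = (15 - 20*5)*(-45316) = (15 - 100)*(-45316) = -85*(-45316) = 3851860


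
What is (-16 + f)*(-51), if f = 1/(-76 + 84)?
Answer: 6477/8 ≈ 809.63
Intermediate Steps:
f = ⅛ (f = 1/8 = ⅛ ≈ 0.12500)
(-16 + f)*(-51) = (-16 + ⅛)*(-51) = -127/8*(-51) = 6477/8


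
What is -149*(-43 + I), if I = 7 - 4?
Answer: 5960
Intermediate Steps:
I = 3
-149*(-43 + I) = -149*(-43 + 3) = -149*(-40) = 5960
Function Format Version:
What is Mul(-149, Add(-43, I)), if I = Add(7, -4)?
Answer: 5960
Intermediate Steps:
I = 3
Mul(-149, Add(-43, I)) = Mul(-149, Add(-43, 3)) = Mul(-149, -40) = 5960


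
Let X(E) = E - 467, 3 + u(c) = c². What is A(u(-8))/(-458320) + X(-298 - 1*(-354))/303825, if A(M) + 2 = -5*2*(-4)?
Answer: -6663829/4641635800 ≈ -0.0014357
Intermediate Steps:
u(c) = -3 + c²
A(M) = 38 (A(M) = -2 - 5*2*(-4) = -2 - 10*(-4) = -2 + 40 = 38)
X(E) = -467 + E
A(u(-8))/(-458320) + X(-298 - 1*(-354))/303825 = 38/(-458320) + (-467 + (-298 - 1*(-354)))/303825 = 38*(-1/458320) + (-467 + (-298 + 354))*(1/303825) = -19/229160 + (-467 + 56)*(1/303825) = -19/229160 - 411*1/303825 = -19/229160 - 137/101275 = -6663829/4641635800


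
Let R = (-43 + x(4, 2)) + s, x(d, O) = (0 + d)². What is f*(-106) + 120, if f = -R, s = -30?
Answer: -5922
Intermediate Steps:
x(d, O) = d²
R = -57 (R = (-43 + 4²) - 30 = (-43 + 16) - 30 = -27 - 30 = -57)
f = 57 (f = -1*(-57) = 57)
f*(-106) + 120 = 57*(-106) + 120 = -6042 + 120 = -5922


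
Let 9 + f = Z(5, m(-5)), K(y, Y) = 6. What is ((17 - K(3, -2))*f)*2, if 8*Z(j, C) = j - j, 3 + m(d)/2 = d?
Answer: -198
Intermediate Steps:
m(d) = -6 + 2*d
Z(j, C) = 0 (Z(j, C) = (j - j)/8 = (1/8)*0 = 0)
f = -9 (f = -9 + 0 = -9)
((17 - K(3, -2))*f)*2 = ((17 - 1*6)*(-9))*2 = ((17 - 6)*(-9))*2 = (11*(-9))*2 = -99*2 = -198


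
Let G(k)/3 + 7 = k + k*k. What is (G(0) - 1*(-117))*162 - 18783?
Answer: -3231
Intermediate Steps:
G(k) = -21 + 3*k + 3*k² (G(k) = -21 + 3*(k + k*k) = -21 + 3*(k + k²) = -21 + (3*k + 3*k²) = -21 + 3*k + 3*k²)
(G(0) - 1*(-117))*162 - 18783 = ((-21 + 3*0 + 3*0²) - 1*(-117))*162 - 18783 = ((-21 + 0 + 3*0) + 117)*162 - 18783 = ((-21 + 0 + 0) + 117)*162 - 18783 = (-21 + 117)*162 - 18783 = 96*162 - 18783 = 15552 - 18783 = -3231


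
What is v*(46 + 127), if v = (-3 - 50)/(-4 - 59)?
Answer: 9169/63 ≈ 145.54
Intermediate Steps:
v = 53/63 (v = -53/(-63) = -53*(-1/63) = 53/63 ≈ 0.84127)
v*(46 + 127) = 53*(46 + 127)/63 = (53/63)*173 = 9169/63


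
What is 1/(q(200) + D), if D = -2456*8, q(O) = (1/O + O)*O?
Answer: 1/20353 ≈ 4.9133e-5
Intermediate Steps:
q(O) = O*(O + 1/O) (q(O) = (1/O + O)*O = (O + 1/O)*O = O*(O + 1/O))
D = -19648
1/(q(200) + D) = 1/((1 + 200**2) - 19648) = 1/((1 + 40000) - 19648) = 1/(40001 - 19648) = 1/20353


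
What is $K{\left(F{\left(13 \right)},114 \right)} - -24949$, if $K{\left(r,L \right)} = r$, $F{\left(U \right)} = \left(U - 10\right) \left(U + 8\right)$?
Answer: $25012$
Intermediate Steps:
$F{\left(U \right)} = \left(-10 + U\right) \left(8 + U\right)$
$K{\left(F{\left(13 \right)},114 \right)} - -24949 = \left(-80 + 13^{2} - 26\right) - -24949 = \left(-80 + 169 - 26\right) + 24949 = 63 + 24949 = 25012$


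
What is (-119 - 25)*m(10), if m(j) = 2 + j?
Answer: -1728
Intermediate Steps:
(-119 - 25)*m(10) = (-119 - 25)*(2 + 10) = -144*12 = -1728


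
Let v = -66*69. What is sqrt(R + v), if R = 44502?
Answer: 2*sqrt(9987) ≈ 199.87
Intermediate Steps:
v = -4554
sqrt(R + v) = sqrt(44502 - 4554) = sqrt(39948) = 2*sqrt(9987)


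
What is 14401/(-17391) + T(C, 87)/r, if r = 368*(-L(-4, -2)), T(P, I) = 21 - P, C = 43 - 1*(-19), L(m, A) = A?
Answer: -11312167/12799776 ≈ -0.88378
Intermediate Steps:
C = 62 (C = 43 + 19 = 62)
r = 736 (r = 368*(-1*(-2)) = 368*2 = 736)
14401/(-17391) + T(C, 87)/r = 14401/(-17391) + (21 - 1*62)/736 = 14401*(-1/17391) + (21 - 62)*(1/736) = -14401/17391 - 41*1/736 = -14401/17391 - 41/736 = -11312167/12799776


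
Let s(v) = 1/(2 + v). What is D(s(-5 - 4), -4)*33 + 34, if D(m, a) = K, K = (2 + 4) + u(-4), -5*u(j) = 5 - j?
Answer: 863/5 ≈ 172.60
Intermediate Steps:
u(j) = -1 + j/5 (u(j) = -(5 - j)/5 = -1 + j/5)
K = 21/5 (K = (2 + 4) + (-1 + (⅕)*(-4)) = 6 + (-1 - ⅘) = 6 - 9/5 = 21/5 ≈ 4.2000)
D(m, a) = 21/5
D(s(-5 - 4), -4)*33 + 34 = (21/5)*33 + 34 = 693/5 + 34 = 863/5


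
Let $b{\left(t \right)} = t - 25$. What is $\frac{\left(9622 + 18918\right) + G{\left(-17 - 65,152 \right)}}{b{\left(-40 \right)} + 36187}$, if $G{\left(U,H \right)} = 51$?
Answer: $\frac{28591}{36122} \approx 0.79151$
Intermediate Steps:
$b{\left(t \right)} = -25 + t$ ($b{\left(t \right)} = t - 25 = -25 + t$)
$\frac{\left(9622 + 18918\right) + G{\left(-17 - 65,152 \right)}}{b{\left(-40 \right)} + 36187} = \frac{\left(9622 + 18918\right) + 51}{\left(-25 - 40\right) + 36187} = \frac{28540 + 51}{-65 + 36187} = \frac{28591}{36122}$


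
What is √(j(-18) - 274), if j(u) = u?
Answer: 2*I*√73 ≈ 17.088*I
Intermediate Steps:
√(j(-18) - 274) = √(-18 - 274) = √(-292) = 2*I*√73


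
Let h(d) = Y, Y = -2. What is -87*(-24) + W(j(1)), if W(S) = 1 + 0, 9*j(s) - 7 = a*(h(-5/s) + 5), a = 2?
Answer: 2089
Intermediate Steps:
h(d) = -2
j(s) = 13/9 (j(s) = 7/9 + (2*(-2 + 5))/9 = 7/9 + (2*3)/9 = 7/9 + (1/9)*6 = 7/9 + 2/3 = 13/9)
W(S) = 1
-87*(-24) + W(j(1)) = -87*(-24) + 1 = 2088 + 1 = 2089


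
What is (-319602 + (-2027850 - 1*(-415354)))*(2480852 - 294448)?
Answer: -4224346795592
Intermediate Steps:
(-319602 + (-2027850 - 1*(-415354)))*(2480852 - 294448) = (-319602 + (-2027850 + 415354))*2186404 = (-319602 - 1612496)*2186404 = -1932098*2186404 = -4224346795592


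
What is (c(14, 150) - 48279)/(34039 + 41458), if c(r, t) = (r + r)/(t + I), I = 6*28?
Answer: -7676347/12004023 ≈ -0.63948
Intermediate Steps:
I = 168
c(r, t) = 2*r/(168 + t) (c(r, t) = (r + r)/(t + 168) = (2*r)/(168 + t) = 2*r/(168 + t))
(c(14, 150) - 48279)/(34039 + 41458) = (2*14/(168 + 150) - 48279)/(34039 + 41458) = (2*14/318 - 48279)/75497 = (2*14*(1/318) - 48279)*(1/75497) = (14/159 - 48279)*(1/75497) = -7676347/159*1/75497 = -7676347/12004023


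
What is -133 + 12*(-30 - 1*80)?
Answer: -1453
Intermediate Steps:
-133 + 12*(-30 - 1*80) = -133 + 12*(-30 - 80) = -133 + 12*(-110) = -133 - 1320 = -1453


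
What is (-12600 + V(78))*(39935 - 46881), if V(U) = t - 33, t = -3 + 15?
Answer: 87665466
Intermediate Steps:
t = 12
V(U) = -21 (V(U) = 12 - 33 = -21)
(-12600 + V(78))*(39935 - 46881) = (-12600 - 21)*(39935 - 46881) = -12621*(-6946) = 87665466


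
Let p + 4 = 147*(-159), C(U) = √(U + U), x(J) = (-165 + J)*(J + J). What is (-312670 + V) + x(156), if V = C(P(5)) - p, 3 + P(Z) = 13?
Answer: -292101 + 2*√5 ≈ -2.9210e+5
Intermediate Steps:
P(Z) = 10 (P(Z) = -3 + 13 = 10)
x(J) = 2*J*(-165 + J) (x(J) = (-165 + J)*(2*J) = 2*J*(-165 + J))
C(U) = √2*√U (C(U) = √(2*U) = √2*√U)
p = -23377 (p = -4 + 147*(-159) = -4 - 23373 = -23377)
V = 23377 + 2*√5 (V = √2*√10 - 1*(-23377) = 2*√5 + 23377 = 23377 + 2*√5 ≈ 23381.)
(-312670 + V) + x(156) = (-312670 + (23377 + 2*√5)) + 2*156*(-165 + 156) = (-289293 + 2*√5) + 2*156*(-9) = (-289293 + 2*√5) - 2808 = -292101 + 2*√5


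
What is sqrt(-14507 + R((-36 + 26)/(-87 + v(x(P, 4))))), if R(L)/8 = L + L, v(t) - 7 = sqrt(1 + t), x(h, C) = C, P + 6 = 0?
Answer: sqrt(-1160400 + 14507*sqrt(5))/sqrt(80 - sqrt(5)) ≈ 120.44*I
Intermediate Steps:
P = -6 (P = -6 + 0 = -6)
v(t) = 7 + sqrt(1 + t)
R(L) = 16*L (R(L) = 8*(L + L) = 8*(2*L) = 16*L)
sqrt(-14507 + R((-36 + 26)/(-87 + v(x(P, 4))))) = sqrt(-14507 + 16*((-36 + 26)/(-87 + (7 + sqrt(1 + 4))))) = sqrt(-14507 + 16*(-10/(-87 + (7 + sqrt(5))))) = sqrt(-14507 + 16*(-10/(-80 + sqrt(5)))) = sqrt(-14507 - 160/(-80 + sqrt(5)))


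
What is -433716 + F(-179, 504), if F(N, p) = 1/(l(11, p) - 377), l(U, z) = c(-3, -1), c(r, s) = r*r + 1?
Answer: -159173773/367 ≈ -4.3372e+5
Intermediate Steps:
c(r, s) = 1 + r² (c(r, s) = r² + 1 = 1 + r²)
l(U, z) = 10 (l(U, z) = 1 + (-3)² = 1 + 9 = 10)
F(N, p) = -1/367 (F(N, p) = 1/(10 - 377) = 1/(-367) = -1/367)
-433716 + F(-179, 504) = -433716 - 1/367 = -159173773/367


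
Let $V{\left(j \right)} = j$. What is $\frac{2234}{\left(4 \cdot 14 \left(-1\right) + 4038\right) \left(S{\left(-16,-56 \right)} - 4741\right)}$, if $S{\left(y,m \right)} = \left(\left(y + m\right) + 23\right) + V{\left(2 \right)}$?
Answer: $- \frac{1117}{9532908} \approx -0.00011717$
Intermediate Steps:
$S{\left(y,m \right)} = 25 + m + y$ ($S{\left(y,m \right)} = \left(\left(y + m\right) + 23\right) + 2 = \left(\left(m + y\right) + 23\right) + 2 = \left(23 + m + y\right) + 2 = 25 + m + y$)
$\frac{2234}{\left(4 \cdot 14 \left(-1\right) + 4038\right) \left(S{\left(-16,-56 \right)} - 4741\right)} = \frac{2234}{\left(4 \cdot 14 \left(-1\right) + 4038\right) \left(\left(25 - 56 - 16\right) - 4741\right)} = \frac{2234}{\left(56 \left(-1\right) + 4038\right) \left(-47 - 4741\right)} = \frac{2234}{\left(-56 + 4038\right) \left(-4788\right)} = \frac{2234}{3982 \left(-4788\right)} = \frac{2234}{-19065816} = 2234 \left(- \frac{1}{19065816}\right) = - \frac{1117}{9532908}$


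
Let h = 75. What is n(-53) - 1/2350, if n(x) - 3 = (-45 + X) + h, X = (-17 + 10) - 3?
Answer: 54049/2350 ≈ 23.000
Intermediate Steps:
X = -10 (X = -7 - 3 = -10)
n(x) = 23 (n(x) = 3 + ((-45 - 10) + 75) = 3 + (-55 + 75) = 3 + 20 = 23)
n(-53) - 1/2350 = 23 - 1/2350 = 54049/2350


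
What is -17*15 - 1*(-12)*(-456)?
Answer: -5727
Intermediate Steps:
-17*15 - 1*(-12)*(-456) = -255 + 12*(-456) = -255 - 5472 = -5727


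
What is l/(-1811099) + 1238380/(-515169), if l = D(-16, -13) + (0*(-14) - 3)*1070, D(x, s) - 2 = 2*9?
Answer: -2241185390510/933022060731 ≈ -2.4021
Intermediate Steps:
D(x, s) = 20 (D(x, s) = 2 + 2*9 = 2 + 18 = 20)
l = -3190 (l = 20 + (0*(-14) - 3)*1070 = 20 + (0 - 3)*1070 = 20 - 3*1070 = 20 - 3210 = -3190)
l/(-1811099) + 1238380/(-515169) = -3190/(-1811099) + 1238380/(-515169) = -3190*(-1/1811099) + 1238380*(-1/515169) = 3190/1811099 - 1238380/515169 = -2241185390510/933022060731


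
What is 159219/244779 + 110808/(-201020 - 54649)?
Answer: 1509321231/6953600239 ≈ 0.21706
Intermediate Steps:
159219/244779 + 110808/(-201020 - 54649) = 159219*(1/244779) + 110808/(-255669) = 53073/81593 + 110808*(-1/255669) = 53073/81593 - 36936/85223 = 1509321231/6953600239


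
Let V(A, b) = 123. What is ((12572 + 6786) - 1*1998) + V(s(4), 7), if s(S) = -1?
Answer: 17483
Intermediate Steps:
((12572 + 6786) - 1*1998) + V(s(4), 7) = ((12572 + 6786) - 1*1998) + 123 = (19358 - 1998) + 123 = 17360 + 123 = 17483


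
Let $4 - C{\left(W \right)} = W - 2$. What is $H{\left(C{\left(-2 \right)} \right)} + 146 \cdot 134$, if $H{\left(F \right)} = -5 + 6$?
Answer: $19565$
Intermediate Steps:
$C{\left(W \right)} = 6 - W$ ($C{\left(W \right)} = 4 - \left(W - 2\right) = 4 - \left(-2 + W\right) = 6 - W$)
$H{\left(F \right)} = 1$
$H{\left(C{\left(-2 \right)} \right)} + 146 \cdot 134 = 1 + 146 \cdot 134 = 1 + 19564 = 19565$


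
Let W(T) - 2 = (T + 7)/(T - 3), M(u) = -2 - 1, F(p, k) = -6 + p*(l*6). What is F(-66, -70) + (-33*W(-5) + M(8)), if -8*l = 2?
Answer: 129/4 ≈ 32.250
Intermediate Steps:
l = -1/4 (l = -1/8*2 = -1/4 ≈ -0.25000)
F(p, k) = -6 - 3*p/2 (F(p, k) = -6 + p*(-1/4*6) = -6 + p*(-3/2) = -6 - 3*p/2)
M(u) = -3
W(T) = 2 + (7 + T)/(-3 + T) (W(T) = 2 + (T + 7)/(T - 3) = 2 + (7 + T)/(-3 + T))
F(-66, -70) + (-33*W(-5) + M(8)) = (-6 - 3/2*(-66)) + (-33*(1 + 3*(-5))/(-3 - 5) - 3) = (-6 + 99) + (-33*(1 - 15)/(-8) - 3) = 93 + (-(-33)*(-14)/8 - 3) = 93 + (-33*7/4 - 3) = 93 + (-231/4 - 3) = 93 - 243/4 = 129/4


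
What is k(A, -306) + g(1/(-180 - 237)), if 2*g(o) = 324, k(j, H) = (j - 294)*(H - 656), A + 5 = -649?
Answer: 912138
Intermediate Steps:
A = -654 (A = -5 - 649 = -654)
k(j, H) = (-656 + H)*(-294 + j) (k(j, H) = (-294 + j)*(-656 + H) = (-656 + H)*(-294 + j))
g(o) = 162 (g(o) = (1/2)*324 = 162)
k(A, -306) + g(1/(-180 - 237)) = (192864 - 656*(-654) - 294*(-306) - 306*(-654)) + 162 = (192864 + 429024 + 89964 + 200124) + 162 = 911976 + 162 = 912138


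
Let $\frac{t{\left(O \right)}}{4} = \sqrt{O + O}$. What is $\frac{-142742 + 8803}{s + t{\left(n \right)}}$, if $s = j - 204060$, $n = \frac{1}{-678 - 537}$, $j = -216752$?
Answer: $\frac{17120303309655}{53788882075748} + \frac{1205451 i \sqrt{30}}{53788882075748} \approx 0.31829 + 1.2275 \cdot 10^{-7} i$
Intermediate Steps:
$n = - \frac{1}{1215}$ ($n = \frac{1}{-1215} = - \frac{1}{1215} \approx -0.00082305$)
$s = -420812$ ($s = -216752 - 204060 = -420812$)
$t{\left(O \right)} = 4 \sqrt{2} \sqrt{O}$ ($t{\left(O \right)} = 4 \sqrt{O + O} = 4 \sqrt{2 O} = 4 \sqrt{2} \sqrt{O}$)
$\frac{-142742 + 8803}{s + t{\left(n \right)}} = \frac{-142742 + 8803}{-420812 + 4 \sqrt{2} \sqrt{- \frac{1}{1215}}} = - \frac{133939}{-420812 + 4 \sqrt{2} \frac{i \sqrt{15}}{135}} = - \frac{133939}{-420812 + \frac{4 i \sqrt{30}}{135}}$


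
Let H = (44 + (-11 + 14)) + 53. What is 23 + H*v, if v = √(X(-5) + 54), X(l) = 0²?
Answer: 23 + 300*√6 ≈ 757.85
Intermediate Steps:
X(l) = 0
H = 100 (H = (44 + 3) + 53 = 47 + 53 = 100)
v = 3*√6 (v = √(0 + 54) = √54 = 3*√6 ≈ 7.3485)
23 + H*v = 23 + 100*(3*√6) = 23 + 300*√6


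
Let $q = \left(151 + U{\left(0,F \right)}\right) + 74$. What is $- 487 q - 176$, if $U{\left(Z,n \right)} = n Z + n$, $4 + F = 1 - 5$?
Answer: $-105855$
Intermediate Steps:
$F = -8$ ($F = -4 + \left(1 - 5\right) = -4 - 4 = -8$)
$U{\left(Z,n \right)} = n + Z n$ ($U{\left(Z,n \right)} = Z n + n = n + Z n$)
$q = 217$ ($q = \left(151 - 8 \left(1 + 0\right)\right) + 74 = \left(151 - 8\right) + 74 = 143 + 74 = 217$)
$- 487 q - 176 = \left(-487\right) 217 - 176 = -105679 - 176 = -105855$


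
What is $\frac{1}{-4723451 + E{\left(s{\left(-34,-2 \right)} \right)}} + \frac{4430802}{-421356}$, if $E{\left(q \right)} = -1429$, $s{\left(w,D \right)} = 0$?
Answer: $- \frac{1744584014593}{165904711440} \approx -10.516$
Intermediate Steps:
$\frac{1}{-4723451 + E{\left(s{\left(-34,-2 \right)} \right)}} + \frac{4430802}{-421356} = \frac{1}{-4723451 - 1429} + \frac{4430802}{-421356} = \frac{1}{-4724880} + 4430802 \left(- \frac{1}{421356}\right) = - \frac{1}{4724880} - \frac{738467}{70226} = - \frac{1744584014593}{165904711440}$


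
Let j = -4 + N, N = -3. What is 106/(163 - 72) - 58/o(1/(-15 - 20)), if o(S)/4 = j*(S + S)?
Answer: -12771/364 ≈ -35.085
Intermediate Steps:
j = -7 (j = -4 - 3 = -7)
o(S) = -56*S (o(S) = 4*(-7*(S + S)) = 4*(-14*S) = -56*S)
106/(163 - 72) - 58/o(1/(-15 - 20)) = 106/(163 - 72) - 58/((-56/(-15 - 20))) = 106/91 - 58/((-56/(-35))) = 106*(1/91) - 58/((-56*(-1/35))) = 106/91 - 58/8/5 = 106/91 - 58*5/8 = 106/91 - 145/4 = -12771/364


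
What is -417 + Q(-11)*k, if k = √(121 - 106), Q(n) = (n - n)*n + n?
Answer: -417 - 11*√15 ≈ -459.60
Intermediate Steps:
Q(n) = n (Q(n) = 0*n + n = 0 + n = n)
k = √15 ≈ 3.8730
-417 + Q(-11)*k = -417 - 11*√15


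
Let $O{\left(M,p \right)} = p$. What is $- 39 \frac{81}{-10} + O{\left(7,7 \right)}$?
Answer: $\frac{3229}{10} \approx 322.9$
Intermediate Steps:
$- 39 \frac{81}{-10} + O{\left(7,7 \right)} = - 39 \frac{81}{-10} + 7 = - 39 \cdot 81 \left(- \frac{1}{10}\right) + 7 = \left(-39\right) \left(- \frac{81}{10}\right) + 7 = \frac{3159}{10} + 7 = \frac{3229}{10}$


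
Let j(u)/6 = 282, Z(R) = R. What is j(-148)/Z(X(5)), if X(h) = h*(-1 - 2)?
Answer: -564/5 ≈ -112.80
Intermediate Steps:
X(h) = -3*h (X(h) = h*(-3) = -3*h)
j(u) = 1692 (j(u) = 6*282 = 1692)
j(-148)/Z(X(5)) = 1692/((-3*5)) = 1692/(-15) = 1692*(-1/15) = -564/5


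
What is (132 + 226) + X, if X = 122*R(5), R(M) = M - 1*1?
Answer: 846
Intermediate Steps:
R(M) = -1 + M (R(M) = M - 1 = -1 + M)
X = 488 (X = 122*(-1 + 5) = 122*4 = 488)
(132 + 226) + X = (132 + 226) + 488 = 358 + 488 = 846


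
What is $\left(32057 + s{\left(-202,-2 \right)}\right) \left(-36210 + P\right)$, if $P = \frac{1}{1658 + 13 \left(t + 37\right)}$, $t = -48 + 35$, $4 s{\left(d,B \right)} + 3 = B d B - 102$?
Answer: $- \frac{1816369977637}{1576} \approx -1.1525 \cdot 10^{9}$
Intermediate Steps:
$s{\left(d,B \right)} = - \frac{105}{4} + \frac{d B^{2}}{4}$ ($s{\left(d,B \right)} = - \frac{3}{4} + \frac{B d B - 102}{4} = - \frac{3}{4} + \frac{d B^{2} - 102}{4} = - \frac{3}{4} + \frac{-102 + d B^{2}}{4} = - \frac{3}{4} + \left(- \frac{51}{2} + \frac{d B^{2}}{4}\right) = - \frac{105}{4} + \frac{d B^{2}}{4}$)
$t = -13$
$P = \frac{1}{1970}$ ($P = \frac{1}{1658 + 13 \left(-13 + 37\right)} = \frac{1}{1658 + 13 \cdot 24} = \frac{1}{1658 + 312} = \frac{1}{1970} \approx 0.00050761$)
$\left(32057 + s{\left(-202,-2 \right)}\right) \left(-36210 + P\right) = \left(32057 + \left(- \frac{105}{4} + \frac{1}{4} \left(-202\right) \left(-2\right)^{2}\right)\right) \left(-36210 + \frac{1}{1970}\right) = \left(32057 + \left(- \frac{105}{4} + \frac{1}{4} \left(-202\right) 4\right)\right) \left(- \frac{71333699}{1970}\right) = \left(32057 - \frac{913}{4}\right) \left(- \frac{71333699}{1970}\right) = \frac{127315}{4} \left(- \frac{71333699}{1970}\right) = - \frac{1816369977637}{1576}$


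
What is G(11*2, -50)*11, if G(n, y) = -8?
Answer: -88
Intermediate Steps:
G(11*2, -50)*11 = -8*11 = -88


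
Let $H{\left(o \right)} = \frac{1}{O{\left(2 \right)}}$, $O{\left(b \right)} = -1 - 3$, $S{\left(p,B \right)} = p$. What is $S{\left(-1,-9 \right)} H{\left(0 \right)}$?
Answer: $\frac{1}{4} \approx 0.25$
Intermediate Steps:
$O{\left(b \right)} = -4$ ($O{\left(b \right)} = -1 - 3 = -4$)
$H{\left(o \right)} = - \frac{1}{4}$ ($H{\left(o \right)} = \frac{1}{-4} = - \frac{1}{4}$)
$S{\left(-1,-9 \right)} H{\left(0 \right)} = \left(-1\right) \left(- \frac{1}{4}\right) = \frac{1}{4}$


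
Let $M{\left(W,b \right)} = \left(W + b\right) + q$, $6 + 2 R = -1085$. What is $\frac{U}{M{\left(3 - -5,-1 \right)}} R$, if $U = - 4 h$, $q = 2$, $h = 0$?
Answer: $0$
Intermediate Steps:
$R = - \frac{1091}{2}$ ($R = -3 + \frac{1}{2} \left(-1085\right) = -3 - \frac{1085}{2} = - \frac{1091}{2} \approx -545.5$)
$U = 0$ ($U = \left(-4\right) 0 = 0$)
$M{\left(W,b \right)} = 2 + W + b$ ($M{\left(W,b \right)} = \left(W + b\right) + 2 = 2 + W + b$)
$\frac{U}{M{\left(3 - -5,-1 \right)}} R = \frac{0}{2 + \left(3 - -5\right) - 1} \left(- \frac{1091}{2}\right) = \frac{0}{2 + \left(3 + 5\right) - 1} \left(- \frac{1091}{2}\right) = \frac{0}{2 + 8 - 1} \left(- \frac{1091}{2}\right) = \frac{0}{9} \left(- \frac{1091}{2}\right) = 0 \cdot \frac{1}{9} \left(- \frac{1091}{2}\right) = 0 \left(- \frac{1091}{2}\right) = 0$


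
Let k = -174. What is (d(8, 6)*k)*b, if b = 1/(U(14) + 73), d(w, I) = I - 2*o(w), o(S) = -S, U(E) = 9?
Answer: -1914/41 ≈ -46.683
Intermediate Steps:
d(w, I) = I + 2*w (d(w, I) = I - (-2)*w = I + 2*w)
b = 1/82 (b = 1/(9 + 73) = 1/82 ≈ 0.012195)
(d(8, 6)*k)*b = ((6 + 2*8)*(-174))*(1/82) = ((6 + 16)*(-174))*(1/82) = (22*(-174))*(1/82) = -3828*1/82 = -1914/41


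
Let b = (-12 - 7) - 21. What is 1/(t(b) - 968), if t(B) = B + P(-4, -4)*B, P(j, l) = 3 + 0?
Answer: -1/1128 ≈ -0.00088653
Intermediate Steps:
P(j, l) = 3
b = -40 (b = -19 - 21 = -40)
t(B) = 4*B (t(B) = B + 3*B = 4*B)
1/(t(b) - 968) = 1/(4*(-40) - 968) = 1/(-160 - 968) = 1/(-1128) = -1/1128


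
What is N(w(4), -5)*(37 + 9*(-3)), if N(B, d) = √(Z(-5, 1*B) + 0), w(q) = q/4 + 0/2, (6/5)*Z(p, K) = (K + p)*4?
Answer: 20*I*√30/3 ≈ 36.515*I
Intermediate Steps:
Z(p, K) = 10*K/3 + 10*p/3 (Z(p, K) = 5*((K + p)*4)/6 = 5*(4*K + 4*p)/6 = 10*K/3 + 10*p/3)
w(q) = q/4 (w(q) = q*(¼) + 0*(½) = q/4 + 0 = q/4)
N(B, d) = √(-50/3 + 10*B/3) (N(B, d) = √((10*(1*B)/3 + (10/3)*(-5)) + 0) = √((10*B/3 - 50/3) + 0) = √((-50/3 + 10*B/3) + 0) = √(-50/3 + 10*B/3))
N(w(4), -5)*(37 + 9*(-3)) = (√(-150 + 30*((¼)*4))/3)*(37 + 9*(-3)) = (√(-150 + 30*1)/3)*(37 - 27) = (√(-150 + 30)/3)*10 = (√(-120)/3)*10 = ((2*I*√30)/3)*10 = (2*I*√30/3)*10 = 20*I*√30/3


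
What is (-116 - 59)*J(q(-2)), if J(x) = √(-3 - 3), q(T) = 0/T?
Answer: -175*I*√6 ≈ -428.66*I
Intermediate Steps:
q(T) = 0
J(x) = I*√6 (J(x) = √(-6) = I*√6)
(-116 - 59)*J(q(-2)) = (-116 - 59)*(I*√6) = -175*I*√6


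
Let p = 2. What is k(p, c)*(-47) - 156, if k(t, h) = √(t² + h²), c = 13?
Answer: -156 - 47*√173 ≈ -774.19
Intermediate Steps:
k(t, h) = √(h² + t²)
k(p, c)*(-47) - 156 = √(13² + 2²)*(-47) - 156 = √(169 + 4)*(-47) - 156 = √173*(-47) - 156 = -47*√173 - 156 = -156 - 47*√173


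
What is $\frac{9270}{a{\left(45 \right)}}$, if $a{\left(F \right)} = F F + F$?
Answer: $\frac{103}{23} \approx 4.4783$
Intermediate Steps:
$a{\left(F \right)} = F + F^{2}$ ($a{\left(F \right)} = F^{2} + F = F + F^{2}$)
$\frac{9270}{a{\left(45 \right)}} = \frac{9270}{45 \left(1 + 45\right)} = \frac{9270}{45 \cdot 46} = \frac{9270}{2070} = 9270 \cdot \frac{1}{2070} = \frac{103}{23}$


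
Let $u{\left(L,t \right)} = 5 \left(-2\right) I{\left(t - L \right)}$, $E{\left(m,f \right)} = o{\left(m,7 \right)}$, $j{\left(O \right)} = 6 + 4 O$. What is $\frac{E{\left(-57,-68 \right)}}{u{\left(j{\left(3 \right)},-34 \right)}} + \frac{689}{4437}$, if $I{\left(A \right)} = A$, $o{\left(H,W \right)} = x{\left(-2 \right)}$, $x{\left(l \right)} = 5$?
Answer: $\frac{76093}{461448} \approx 0.1649$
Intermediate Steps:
$o{\left(H,W \right)} = 5$
$E{\left(m,f \right)} = 5$
$u{\left(L,t \right)} = - 10 t + 10 L$ ($u{\left(L,t \right)} = 5 \left(-2\right) \left(t - L\right) = - 10 \left(t - L\right) = - 10 t + 10 L$)
$\frac{E{\left(-57,-68 \right)}}{u{\left(j{\left(3 \right)},-34 \right)}} + \frac{689}{4437} = \frac{5}{\left(-10\right) \left(-34\right) + 10 \left(6 + 4 \cdot 3\right)} + \frac{689}{4437} = \frac{5}{340 + 10 \left(6 + 12\right)} + 689 \cdot \frac{1}{4437} = \frac{5}{340 + 10 \cdot 18} + \frac{689}{4437} = \frac{5}{340 + 180} + \frac{689}{4437} = \frac{5}{520} + \frac{689}{4437} = 5 \cdot \frac{1}{520} + \frac{689}{4437} = \frac{1}{104} + \frac{689}{4437} = \frac{76093}{461448}$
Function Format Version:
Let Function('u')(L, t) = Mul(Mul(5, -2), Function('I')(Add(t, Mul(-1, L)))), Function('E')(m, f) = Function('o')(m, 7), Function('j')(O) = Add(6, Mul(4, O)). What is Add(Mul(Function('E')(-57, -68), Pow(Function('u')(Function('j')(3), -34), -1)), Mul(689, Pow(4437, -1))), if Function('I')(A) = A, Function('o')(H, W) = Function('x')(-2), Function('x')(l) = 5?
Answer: Rational(76093, 461448) ≈ 0.16490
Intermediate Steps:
Function('o')(H, W) = 5
Function('E')(m, f) = 5
Function('u')(L, t) = Add(Mul(-10, t), Mul(10, L)) (Function('u')(L, t) = Mul(Mul(5, -2), Add(t, Mul(-1, L))) = Mul(-10, Add(t, Mul(-1, L))) = Add(Mul(-10, t), Mul(10, L)))
Add(Mul(Function('E')(-57, -68), Pow(Function('u')(Function('j')(3), -34), -1)), Mul(689, Pow(4437, -1))) = Add(Mul(5, Pow(Add(Mul(-10, -34), Mul(10, Add(6, Mul(4, 3)))), -1)), Mul(689, Pow(4437, -1))) = Add(Mul(5, Pow(Add(340, Mul(10, Add(6, 12))), -1)), Mul(689, Rational(1, 4437))) = Add(Mul(5, Pow(Add(340, Mul(10, 18)), -1)), Rational(689, 4437)) = Add(Mul(5, Pow(Add(340, 180), -1)), Rational(689, 4437)) = Add(Mul(5, Pow(520, -1)), Rational(689, 4437)) = Add(Mul(5, Rational(1, 520)), Rational(689, 4437)) = Add(Rational(1, 104), Rational(689, 4437)) = Rational(76093, 461448)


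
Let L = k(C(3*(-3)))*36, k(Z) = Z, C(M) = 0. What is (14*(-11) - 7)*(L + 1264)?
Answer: -203504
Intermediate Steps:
L = 0 (L = 0*36 = 0)
(14*(-11) - 7)*(L + 1264) = (14*(-11) - 7)*(0 + 1264) = (-154 - 7)*1264 = -161*1264 = -203504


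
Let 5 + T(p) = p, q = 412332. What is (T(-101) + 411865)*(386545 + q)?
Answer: 328944794643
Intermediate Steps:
T(p) = -5 + p
(T(-101) + 411865)*(386545 + q) = ((-5 - 101) + 411865)*(386545 + 412332) = (-106 + 411865)*798877 = 411759*798877 = 328944794643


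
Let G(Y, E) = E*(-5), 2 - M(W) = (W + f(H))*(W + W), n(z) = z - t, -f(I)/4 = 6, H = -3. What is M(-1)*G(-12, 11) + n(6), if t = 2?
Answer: 2644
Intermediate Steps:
f(I) = -24 (f(I) = -4*6 = -24)
n(z) = -2 + z (n(z) = z - 1*2 = z - 2 = -2 + z)
M(W) = 2 - 2*W*(-24 + W) (M(W) = 2 - (W - 24)*(W + W) = 2 - (-24 + W)*2*W = 2 - 2*W*(-24 + W))
G(Y, E) = -5*E
M(-1)*G(-12, 11) + n(6) = (2 - 2*(-1)² + 48*(-1))*(-5*11) + (-2 + 6) = (2 - 2*1 - 48)*(-55) + 4 = (2 - 2 - 48)*(-55) + 4 = -48*(-55) + 4 = 2640 + 4 = 2644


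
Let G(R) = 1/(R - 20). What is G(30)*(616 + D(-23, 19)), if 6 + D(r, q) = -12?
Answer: 299/5 ≈ 59.800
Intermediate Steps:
G(R) = 1/(-20 + R)
D(r, q) = -18 (D(r, q) = -6 - 12 = -18)
G(30)*(616 + D(-23, 19)) = (616 - 18)/(-20 + 30) = 598/10 = (⅒)*598 = 299/5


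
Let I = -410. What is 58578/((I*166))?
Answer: -29289/34030 ≈ -0.86068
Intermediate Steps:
58578/((I*166)) = 58578/((-410*166)) = 58578/(-68060) = 58578*(-1/68060) = -29289/34030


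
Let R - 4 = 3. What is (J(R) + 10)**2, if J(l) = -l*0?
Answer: 100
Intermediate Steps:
R = 7 (R = 4 + 3 = 7)
J(l) = 0 (J(l) = -1*0 = 0)
(J(R) + 10)**2 = (0 + 10)**2 = 10**2 = 100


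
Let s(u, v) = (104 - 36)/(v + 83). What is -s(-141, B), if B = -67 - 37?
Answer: 68/21 ≈ 3.2381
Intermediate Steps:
B = -104
s(u, v) = 68/(83 + v)
-s(-141, B) = -68/(83 - 104) = -68/(-21) = -68*(-1)/21 = -1*(-68/21) = 68/21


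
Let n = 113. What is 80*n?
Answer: 9040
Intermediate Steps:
80*n = 80*113 = 9040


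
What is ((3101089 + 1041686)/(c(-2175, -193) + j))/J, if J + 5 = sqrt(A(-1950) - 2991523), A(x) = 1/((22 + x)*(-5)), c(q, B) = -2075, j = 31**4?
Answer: -99840877500/13286570702665837 - 4142775*I*sqrt(69500258942790)/13286570702665837 ≈ -7.5144e-6 - 0.0025994*I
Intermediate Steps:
j = 923521
A(x) = 1/(-110 - 5*x)
J = -5 + I*sqrt(69500258942790)/4820 (J = -5 + sqrt(-1/(110 + 5*(-1950)) - 2991523) = -5 + sqrt(-1/(110 - 9750) - 2991523) = -5 + sqrt(-1/(-9640) - 2991523) = -5 + sqrt(-1*(-1/9640) - 2991523) = -5 + sqrt(1/9640 - 2991523) = -5 + sqrt(-28838281719/9640) = -5 + I*sqrt(69500258942790)/4820 ≈ -5.0 + 1729.6*I)
((3101089 + 1041686)/(c(-2175, -193) + j))/J = ((3101089 + 1041686)/(-2075 + 923521))/(-5 + I*sqrt(69500258942790)/4820) = (4142775/921446)/(-5 + I*sqrt(69500258942790)/4820) = (4142775*(1/921446))/(-5 + I*sqrt(69500258942790)/4820) = 4142775/(921446*(-5 + I*sqrt(69500258942790)/4820))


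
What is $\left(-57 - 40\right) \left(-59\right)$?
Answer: $5723$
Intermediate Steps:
$\left(-57 - 40\right) \left(-59\right) = \left(-97\right) \left(-59\right) = 5723$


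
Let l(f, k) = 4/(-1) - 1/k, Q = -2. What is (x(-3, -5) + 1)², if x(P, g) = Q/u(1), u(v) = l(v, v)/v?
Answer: 49/25 ≈ 1.9600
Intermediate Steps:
l(f, k) = -4 - 1/k (l(f, k) = 4*(-1) - 1/k = -4 - 1/k)
u(v) = (-4 - 1/v)/v
x(P, g) = ⅖ (x(P, g) = -2/(-1 - 4*1) = -2/(-1 - 4) = -2/(1*(-5)) = -2/(-5) = -2*(-⅕) = ⅖)
(x(-3, -5) + 1)² = (⅖ + 1)² = (7/5)² = 49/25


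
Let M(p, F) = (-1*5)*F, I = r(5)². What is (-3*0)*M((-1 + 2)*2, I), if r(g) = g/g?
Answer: 0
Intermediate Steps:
r(g) = 1
I = 1 (I = 1² = 1)
M(p, F) = -5*F
(-3*0)*M((-1 + 2)*2, I) = (-3*0)*(-5*1) = 0*(-5) = 0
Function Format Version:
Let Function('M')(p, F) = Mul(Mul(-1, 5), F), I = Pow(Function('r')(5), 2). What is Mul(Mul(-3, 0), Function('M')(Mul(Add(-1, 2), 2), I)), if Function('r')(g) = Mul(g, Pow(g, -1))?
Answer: 0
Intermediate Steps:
Function('r')(g) = 1
I = 1 (I = Pow(1, 2) = 1)
Function('M')(p, F) = Mul(-5, F)
Mul(Mul(-3, 0), Function('M')(Mul(Add(-1, 2), 2), I)) = Mul(Mul(-3, 0), Mul(-5, 1)) = Mul(0, -5) = 0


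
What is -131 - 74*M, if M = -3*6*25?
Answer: 33169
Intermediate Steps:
M = -450 (M = -18*25 = -450)
-131 - 74*M = -131 - 74*(-450) = -131 + 33300 = 33169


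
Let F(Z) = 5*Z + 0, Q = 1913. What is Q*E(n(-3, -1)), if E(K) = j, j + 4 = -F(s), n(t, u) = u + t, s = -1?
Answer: 1913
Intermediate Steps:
n(t, u) = t + u
F(Z) = 5*Z
j = 1 (j = -4 - 5*(-1) = -4 - 1*(-5) = -4 + 5 = 1)
E(K) = 1
Q*E(n(-3, -1)) = 1913*1 = 1913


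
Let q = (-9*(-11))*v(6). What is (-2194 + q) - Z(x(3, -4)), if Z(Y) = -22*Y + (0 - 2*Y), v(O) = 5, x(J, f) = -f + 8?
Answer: -1411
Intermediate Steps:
x(J, f) = 8 - f
Z(Y) = -24*Y (Z(Y) = -22*Y - 2*Y = -24*Y)
q = 495 (q = -9*(-11)*5 = 99*5 = 495)
(-2194 + q) - Z(x(3, -4)) = (-2194 + 495) - (-24)*(8 - 1*(-4)) = -1699 - (-24)*(8 + 4) = -1699 - (-24)*12 = -1699 - 1*(-288) = -1699 + 288 = -1411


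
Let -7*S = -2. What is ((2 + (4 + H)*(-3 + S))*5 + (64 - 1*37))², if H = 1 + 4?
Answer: 355216/49 ≈ 7249.3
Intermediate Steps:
S = 2/7 (S = -⅐*(-2) = 2/7 ≈ 0.28571)
H = 5
((2 + (4 + H)*(-3 + S))*5 + (64 - 1*37))² = ((2 + (4 + 5)*(-3 + 2/7))*5 + (64 - 1*37))² = ((2 + 9*(-19/7))*5 + (64 - 37))² = ((2 - 171/7)*5 + 27)² = (-157/7*5 + 27)² = (-785/7 + 27)² = (-596/7)² = 355216/49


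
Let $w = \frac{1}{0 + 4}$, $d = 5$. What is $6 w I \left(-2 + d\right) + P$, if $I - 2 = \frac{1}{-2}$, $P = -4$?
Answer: $\frac{11}{4} \approx 2.75$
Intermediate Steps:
$w = \frac{1}{4} \approx 0.25$
$I = \frac{3}{2}$ ($I = 2 + \frac{1}{-2} = 2 - \frac{1}{2} = \frac{3}{2} \approx 1.5$)
$6 w I \left(-2 + d\right) + P = 6 \cdot \frac{1}{4} \frac{3 \left(-2 + 5\right)}{2} - 4 = \frac{3 \cdot \frac{3}{2} \cdot 3}{2} - 4 = \frac{3}{2} \cdot \frac{9}{2} - 4 = \frac{27}{4} - 4 = \frac{11}{4}$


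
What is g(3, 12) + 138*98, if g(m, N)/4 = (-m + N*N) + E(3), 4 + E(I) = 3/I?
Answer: 14076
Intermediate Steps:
E(I) = -4 + 3/I
g(m, N) = -12 - 4*m + 4*N² (g(m, N) = 4*((-m + N*N) + (-4 + 3/3)) = 4*((-m + N²) + (-4 + 3*(⅓))) = 4*((N² - m) + (-4 + 1)) = 4*((N² - m) - 3) = 4*(-3 + N² - m) = -12 - 4*m + 4*N²)
g(3, 12) + 138*98 = (-12 - 4*3 + 4*12²) + 138*98 = (-12 - 12 + 4*144) + 13524 = (-12 - 12 + 576) + 13524 = 552 + 13524 = 14076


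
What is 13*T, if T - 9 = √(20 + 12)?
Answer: 117 + 52*√2 ≈ 190.54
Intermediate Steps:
T = 9 + 4*√2 (T = 9 + √(20 + 12) = 9 + √32 = 9 + 4*√2 ≈ 14.657)
13*T = 13*(9 + 4*√2) = 117 + 52*√2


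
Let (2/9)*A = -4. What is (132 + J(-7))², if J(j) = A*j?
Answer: 66564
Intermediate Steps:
A = -18 (A = (9/2)*(-4) = -18)
J(j) = -18*j
(132 + J(-7))² = (132 - 18*(-7))² = (132 + 126)² = 258² = 66564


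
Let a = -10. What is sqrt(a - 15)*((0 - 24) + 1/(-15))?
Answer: -361*I/3 ≈ -120.33*I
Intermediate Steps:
sqrt(a - 15)*((0 - 24) + 1/(-15)) = sqrt(-10 - 15)*((0 - 24) + 1/(-15)) = sqrt(-25)*(-24 - 1/15) = (5*I)*(-361/15) = -361*I/3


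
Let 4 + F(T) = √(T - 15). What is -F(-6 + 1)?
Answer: 4 - 2*I*√5 ≈ 4.0 - 4.4721*I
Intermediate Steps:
F(T) = -4 + √(-15 + T) (F(T) = -4 + √(T - 15) = -4 + √(-15 + T))
-F(-6 + 1) = -(-4 + √(-15 + (-6 + 1))) = -(-4 + √(-15 - 5)) = -(-4 + √(-20)) = -(-4 + 2*I*√5) = 4 - 2*I*√5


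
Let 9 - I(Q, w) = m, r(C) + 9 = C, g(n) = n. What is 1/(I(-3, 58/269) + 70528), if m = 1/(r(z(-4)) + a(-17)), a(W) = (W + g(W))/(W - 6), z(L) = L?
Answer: 265/18692328 ≈ 1.4177e-5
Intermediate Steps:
r(C) = -9 + C
a(W) = 2*W/(-6 + W) (a(W) = (W + W)/(W - 6) = (2*W)/(-6 + W) = 2*W/(-6 + W))
m = -23/265 (m = 1/((-9 - 4) + 2*(-17)/(-6 - 17)) = 1/(-13 + 2*(-17)/(-23)) = 1/(-13 + 2*(-17)*(-1/23)) = 1/(-13 + 34/23) = 1/(-265/23) = -23/265 ≈ -0.086792)
I(Q, w) = 2408/265 (I(Q, w) = 9 - 1*(-23/265) = 9 + 23/265 = 2408/265)
1/(I(-3, 58/269) + 70528) = 1/(2408/265 + 70528) = 1/(18692328/265) = 265/18692328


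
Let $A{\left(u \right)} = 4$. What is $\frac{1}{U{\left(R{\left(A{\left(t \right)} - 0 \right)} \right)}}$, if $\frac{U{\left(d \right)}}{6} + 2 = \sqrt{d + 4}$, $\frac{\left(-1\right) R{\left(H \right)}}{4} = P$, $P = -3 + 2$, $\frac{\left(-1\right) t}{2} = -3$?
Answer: $\frac{1}{12} + \frac{\sqrt{2}}{12} \approx 0.20118$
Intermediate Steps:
$t = 6$ ($t = \left(-2\right) \left(-3\right) = 6$)
$P = -1$
$R{\left(H \right)} = 4$ ($R{\left(H \right)} = \left(-4\right) \left(-1\right) = 4$)
$U{\left(d \right)} = -12 + 6 \sqrt{4 + d}$ ($U{\left(d \right)} = -12 + 6 \sqrt{d + 4} = -12 + 6 \sqrt{4 + d}$)
$\frac{1}{U{\left(R{\left(A{\left(t \right)} - 0 \right)} \right)}} = \frac{1}{-12 + 6 \sqrt{4 + 4}} = \frac{1}{-12 + 6 \sqrt{8}} = \frac{1}{-12 + 6 \cdot 2 \sqrt{2}} = \frac{1}{-12 + 12 \sqrt{2}}$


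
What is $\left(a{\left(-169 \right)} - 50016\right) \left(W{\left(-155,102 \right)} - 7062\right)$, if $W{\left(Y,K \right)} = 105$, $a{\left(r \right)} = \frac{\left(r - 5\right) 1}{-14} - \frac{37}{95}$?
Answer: $\frac{231338574738}{665} \approx 3.4788 \cdot 10^{8}$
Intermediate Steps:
$a{\left(r \right)} = - \frac{43}{1330} - \frac{r}{14}$ ($a{\left(r \right)} = \left(-5 + r\right) 1 \left(- \frac{1}{14}\right) - \frac{37}{95} = \left(-5 + r\right) \left(- \frac{1}{14}\right) - \frac{37}{95} = \left(\frac{5}{14} - \frac{r}{14}\right) - \frac{37}{95} = - \frac{43}{1330} - \frac{r}{14}$)
$\left(a{\left(-169 \right)} - 50016\right) \left(W{\left(-155,102 \right)} - 7062\right) = \left(\left(- \frac{43}{1330} - - \frac{169}{14}\right) - 50016\right) \left(105 - 7062\right) = \left(\left(- \frac{43}{1330} + \frac{169}{14}\right) - 50016\right) \left(-6957\right) = \left(\frac{8006}{665} - 50016\right) \left(-6957\right) = \left(- \frac{33252634}{665}\right) \left(-6957\right) = \frac{231338574738}{665}$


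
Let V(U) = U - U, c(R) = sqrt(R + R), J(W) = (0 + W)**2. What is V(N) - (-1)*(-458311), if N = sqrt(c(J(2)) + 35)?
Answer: -458311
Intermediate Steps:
J(W) = W**2
c(R) = sqrt(2)*sqrt(R) (c(R) = sqrt(2*R) = sqrt(2)*sqrt(R))
N = sqrt(35 + 2*sqrt(2)) (N = sqrt(sqrt(2)*sqrt(2**2) + 35) = sqrt(sqrt(2)*sqrt(4) + 35) = sqrt(sqrt(2)*2 + 35) = sqrt(2*sqrt(2) + 35) = sqrt(35 + 2*sqrt(2)) ≈ 6.1505)
V(U) = 0
V(N) - (-1)*(-458311) = 0 - (-1)*(-458311) = 0 - 1*458311 = 0 - 458311 = -458311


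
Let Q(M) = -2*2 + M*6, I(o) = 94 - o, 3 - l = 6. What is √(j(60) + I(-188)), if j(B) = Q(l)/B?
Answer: √253470/30 ≈ 16.782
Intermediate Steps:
l = -3 (l = 3 - 1*6 = 3 - 6 = -3)
Q(M) = -4 + 6*M
j(B) = -22/B (j(B) = (-4 + 6*(-3))/B = (-4 - 18)/B = -22/B)
√(j(60) + I(-188)) = √(-22/60 + (94 - 1*(-188))) = √(-22*1/60 + (94 + 188)) = √(-11/30 + 282) = √(8449/30) = √253470/30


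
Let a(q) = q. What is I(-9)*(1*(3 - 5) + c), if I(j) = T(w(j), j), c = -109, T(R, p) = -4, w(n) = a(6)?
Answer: 444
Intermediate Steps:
w(n) = 6
I(j) = -4
I(-9)*(1*(3 - 5) + c) = -4*(1*(3 - 5) - 109) = -4*(1*(-2) - 109) = -4*(-2 - 109) = -4*(-111) = 444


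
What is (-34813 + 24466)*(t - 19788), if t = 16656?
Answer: 32406804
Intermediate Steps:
(-34813 + 24466)*(t - 19788) = (-34813 + 24466)*(16656 - 19788) = -10347*(-3132) = 32406804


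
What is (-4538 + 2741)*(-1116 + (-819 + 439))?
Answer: 2688312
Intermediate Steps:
(-4538 + 2741)*(-1116 + (-819 + 439)) = -1797*(-1116 - 380) = -1797*(-1496) = 2688312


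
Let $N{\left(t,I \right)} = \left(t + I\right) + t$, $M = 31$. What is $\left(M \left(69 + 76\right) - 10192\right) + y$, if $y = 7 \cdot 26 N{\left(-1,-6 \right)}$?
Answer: $-7153$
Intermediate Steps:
$N{\left(t,I \right)} = I + 2 t$ ($N{\left(t,I \right)} = \left(I + t\right) + t = I + 2 t$)
$y = -1456$ ($y = 7 \cdot 26 \left(-6 + 2 \left(-1\right)\right) = 182 \left(-6 - 2\right) = 182 \left(-8\right) = -1456$)
$\left(M \left(69 + 76\right) - 10192\right) + y = \left(31 \left(69 + 76\right) - 10192\right) - 1456 = \left(31 \cdot 145 - 10192\right) - 1456 = \left(4495 - 10192\right) - 1456 = -5697 - 1456 = -7153$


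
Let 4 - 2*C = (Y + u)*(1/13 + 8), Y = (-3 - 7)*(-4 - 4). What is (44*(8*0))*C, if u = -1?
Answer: 0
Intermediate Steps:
Y = 80 (Y = -10*(-8) = 80)
C = -8243/26 (C = 2 - (80 - 1)*(1/13 + 8)/2 = 2 - 79*(1/13 + 8)/2 = 2 - 79*105/(2*13) = 2 - ½*8295/13 = 2 - 8295/26 = -8243/26 ≈ -317.04)
(44*(8*0))*C = (44*(8*0))*(-8243/26) = (44*0)*(-8243/26) = 0*(-8243/26) = 0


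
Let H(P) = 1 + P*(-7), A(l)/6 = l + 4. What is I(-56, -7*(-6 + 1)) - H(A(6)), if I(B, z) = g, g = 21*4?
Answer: 503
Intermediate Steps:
A(l) = 24 + 6*l (A(l) = 6*(l + 4) = 6*(4 + l) = 24 + 6*l)
H(P) = 1 - 7*P
g = 84
I(B, z) = 84
I(-56, -7*(-6 + 1)) - H(A(6)) = 84 - (1 - 7*(24 + 6*6)) = 84 - (1 - 7*(24 + 36)) = 84 - (1 - 7*60) = 84 - (1 - 420) = 84 - 1*(-419) = 84 + 419 = 503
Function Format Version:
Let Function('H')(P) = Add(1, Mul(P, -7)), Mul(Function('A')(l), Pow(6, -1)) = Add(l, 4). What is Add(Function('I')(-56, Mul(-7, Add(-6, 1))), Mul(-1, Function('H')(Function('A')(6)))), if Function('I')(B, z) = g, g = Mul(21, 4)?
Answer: 503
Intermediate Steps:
Function('A')(l) = Add(24, Mul(6, l)) (Function('A')(l) = Mul(6, Add(l, 4)) = Mul(6, Add(4, l)) = Add(24, Mul(6, l)))
Function('H')(P) = Add(1, Mul(-7, P))
g = 84
Function('I')(B, z) = 84
Add(Function('I')(-56, Mul(-7, Add(-6, 1))), Mul(-1, Function('H')(Function('A')(6)))) = Add(84, Mul(-1, Add(1, Mul(-7, Add(24, Mul(6, 6)))))) = Add(84, Mul(-1, Add(1, Mul(-7, Add(24, 36))))) = Add(84, Mul(-1, Add(1, Mul(-7, 60)))) = Add(84, Mul(-1, Add(1, -420))) = Add(84, Mul(-1, -419)) = Add(84, 419) = 503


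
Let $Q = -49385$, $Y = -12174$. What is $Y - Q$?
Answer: $37211$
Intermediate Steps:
$Y - Q = -12174 - -49385 = -12174 + 49385 = 37211$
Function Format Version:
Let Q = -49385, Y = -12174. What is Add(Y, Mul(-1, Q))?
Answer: 37211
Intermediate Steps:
Add(Y, Mul(-1, Q)) = Add(-12174, Mul(-1, -49385)) = Add(-12174, 49385) = 37211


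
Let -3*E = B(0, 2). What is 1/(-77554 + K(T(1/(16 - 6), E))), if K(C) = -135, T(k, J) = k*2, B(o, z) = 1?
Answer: -1/77689 ≈ -1.2872e-5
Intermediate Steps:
E = -⅓ (E = -⅓*1 = -⅓ ≈ -0.33333)
T(k, J) = 2*k
1/(-77554 + K(T(1/(16 - 6), E))) = 1/(-77554 - 135) = 1/(-77689) = -1/77689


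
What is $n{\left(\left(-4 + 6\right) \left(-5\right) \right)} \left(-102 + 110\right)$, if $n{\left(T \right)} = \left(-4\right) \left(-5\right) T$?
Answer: $-1600$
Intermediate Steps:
$n{\left(T \right)} = 20 T$
$n{\left(\left(-4 + 6\right) \left(-5\right) \right)} \left(-102 + 110\right) = 20 \left(-4 + 6\right) \left(-5\right) \left(-102 + 110\right) = 20 \cdot 2 \left(-5\right) 8 = 20 \left(-10\right) 8 = \left(-200\right) 8 = -1600$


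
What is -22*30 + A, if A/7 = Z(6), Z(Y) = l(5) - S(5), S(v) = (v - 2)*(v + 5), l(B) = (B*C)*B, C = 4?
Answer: -170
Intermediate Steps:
l(B) = 4*B² (l(B) = (B*4)*B = (4*B)*B = 4*B²)
S(v) = (-2 + v)*(5 + v)
Z(Y) = 70 (Z(Y) = 4*5² - (-10 + 5² + 3*5) = 4*25 - (-10 + 25 + 15) = 100 - 1*30 = 100 - 30 = 70)
A = 490 (A = 7*70 = 490)
-22*30 + A = -22*30 + 490 = -660 + 490 = -170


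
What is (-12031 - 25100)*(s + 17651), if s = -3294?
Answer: -533089767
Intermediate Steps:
(-12031 - 25100)*(s + 17651) = (-12031 - 25100)*(-3294 + 17651) = -37131*14357 = -533089767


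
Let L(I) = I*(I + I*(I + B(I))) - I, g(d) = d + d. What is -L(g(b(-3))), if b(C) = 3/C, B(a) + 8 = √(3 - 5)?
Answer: 34 - 4*I*√2 ≈ 34.0 - 5.6569*I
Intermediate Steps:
B(a) = -8 + I*√2 (B(a) = -8 + √(3 - 5) = -8 + √(-2) = -8 + I*√2)
g(d) = 2*d
L(I) = -I + I*(I + I*(-8 + I + I*√2)) (L(I) = I*(I + I*(I + (-8 + I*√2))) - I = I*(I + I*(-8 + I + I*√2)) - I = -I + I*(I + I*(-8 + I + I*√2)))
-L(g(b(-3))) = -2*(3/(-3))*(-1 + 2*(3/(-3)) + (2*(3/(-3)))² - 2*(3/(-3))*(8 - I*√2)) = -2*(3*(-⅓))*(-1 + 2*(3*(-⅓)) + (2*(3*(-⅓)))² - 2*(3*(-⅓))*(8 - I*√2)) = -2*(-1)*(-1 + 2*(-1) + (2*(-1))² - 2*(-1)*(8 - I*√2)) = -(-2)*(-1 - 2 + (-2)² - 1*(-2)*(8 - I*√2)) = -(-2)*(-1 - 2 + 4 + (16 - 2*I*√2)) = -(-2)*(17 - 2*I*√2) = -(-34 + 4*I*√2) = 34 - 4*I*√2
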